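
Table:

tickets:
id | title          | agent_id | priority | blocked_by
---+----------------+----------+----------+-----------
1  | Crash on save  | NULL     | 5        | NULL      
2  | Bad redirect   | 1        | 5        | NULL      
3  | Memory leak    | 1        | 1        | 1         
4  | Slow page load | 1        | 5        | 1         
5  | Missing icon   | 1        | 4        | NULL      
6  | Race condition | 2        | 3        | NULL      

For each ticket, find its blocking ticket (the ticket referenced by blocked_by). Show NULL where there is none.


This is a self-join: tickets is joined to a second copy of itself, matching each row's blocked_by to another row's id. Use LEFT JOIN so rows with blocked_by=NULL are kept.
  - ticket 1 (Crash on save): blocked_by=NULL -> NULL
  - ticket 2 (Bad redirect): blocked_by=NULL -> NULL
  - ticket 3 (Memory leak): blocked_by=1 -> Crash on save
  - ticket 4 (Slow page load): blocked_by=1 -> Crash on save
  - ticket 5 (Missing icon): blocked_by=NULL -> NULL
  - ticket 6 (Race condition): blocked_by=NULL -> NULL

SQL:
SELECT a.title AS item, b.title AS blocked_by
FROM tickets a
LEFT JOIN tickets b ON a.blocked_by = b.id

Result:
item           | blocked_by   
---------------+--------------
Crash on save  | NULL         
Bad redirect   | NULL         
Memory leak    | Crash on save
Slow page load | Crash on save
Missing icon   | NULL         
Race condition | NULL         


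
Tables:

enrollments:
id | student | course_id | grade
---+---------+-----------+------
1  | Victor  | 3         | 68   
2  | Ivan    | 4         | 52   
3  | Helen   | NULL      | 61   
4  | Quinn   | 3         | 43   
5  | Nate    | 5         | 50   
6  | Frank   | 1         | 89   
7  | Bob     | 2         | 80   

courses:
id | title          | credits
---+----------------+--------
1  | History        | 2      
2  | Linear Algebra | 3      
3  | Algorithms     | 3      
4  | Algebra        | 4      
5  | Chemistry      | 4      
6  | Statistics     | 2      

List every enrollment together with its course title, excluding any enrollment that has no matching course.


INNER JOIN keeps only enrollments rows whose course_id matches an id in courses. Walk through each enrollment:
  - enrollment 1 (Victor): course_id=3 -> matches Algorithms
  - enrollment 2 (Ivan): course_id=4 -> matches Algebra
  - enrollment 3 (Helen): course_id=NULL, no match -> dropped
  - enrollment 4 (Quinn): course_id=3 -> matches Algorithms
  - enrollment 5 (Nate): course_id=5 -> matches Chemistry
  - enrollment 6 (Frank): course_id=1 -> matches History
  - enrollment 7 (Bob): course_id=2 -> matches Linear Algebra
So 1 of 7 rows is dropped.

SQL:
SELECT a.student, b.title AS course
FROM enrollments a
INNER JOIN courses b ON a.course_id = b.id

Result:
student | course        
--------+---------------
Victor  | Algorithms    
Ivan    | Algebra       
Quinn   | Algorithms    
Nate    | Chemistry     
Frank   | History       
Bob     | Linear Algebra


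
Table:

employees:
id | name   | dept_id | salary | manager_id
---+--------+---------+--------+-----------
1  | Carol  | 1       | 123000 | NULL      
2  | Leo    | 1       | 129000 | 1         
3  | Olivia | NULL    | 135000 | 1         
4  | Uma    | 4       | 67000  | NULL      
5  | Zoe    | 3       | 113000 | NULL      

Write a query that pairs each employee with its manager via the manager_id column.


This is a self-join: employees is joined to a second copy of itself, matching each row's manager_id to another row's id. Use LEFT JOIN so rows with manager_id=NULL are kept.
  - employee 1 (Carol): manager_id=NULL -> NULL
  - employee 2 (Leo): manager_id=1 -> Carol
  - employee 3 (Olivia): manager_id=1 -> Carol
  - employee 4 (Uma): manager_id=NULL -> NULL
  - employee 5 (Zoe): manager_id=NULL -> NULL

SQL:
SELECT a.name AS item, b.name AS manager
FROM employees a
LEFT JOIN employees b ON a.manager_id = b.id

Result:
item   | manager
-------+--------
Carol  | NULL   
Leo    | Carol  
Olivia | Carol  
Uma    | NULL   
Zoe    | NULL   


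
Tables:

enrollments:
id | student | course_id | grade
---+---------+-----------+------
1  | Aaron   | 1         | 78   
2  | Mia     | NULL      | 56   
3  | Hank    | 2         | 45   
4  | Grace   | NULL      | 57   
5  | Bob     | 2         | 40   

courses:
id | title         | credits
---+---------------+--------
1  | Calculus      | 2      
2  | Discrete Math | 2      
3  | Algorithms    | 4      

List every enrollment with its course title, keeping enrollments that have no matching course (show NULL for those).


LEFT JOIN keeps every row from enrollments (the left table); where course_id has no match in courses, the course columns become NULL. Walk through each enrollment:
  - enrollment 1 (Aaron): course_id=1 -> matches Calculus
  - enrollment 2 (Mia): course_id=NULL, no match -> kept with NULL
  - enrollment 3 (Hank): course_id=2 -> matches Discrete Math
  - enrollment 4 (Grace): course_id=NULL, no match -> kept with NULL
  - enrollment 5 (Bob): course_id=2 -> matches Discrete Math
All 5 rows appear; 2 have NULL course.

SQL:
SELECT a.student, b.title AS course
FROM enrollments a
LEFT JOIN courses b ON a.course_id = b.id

Result:
student | course       
--------+--------------
Aaron   | Calculus     
Mia     | NULL         
Hank    | Discrete Math
Grace   | NULL         
Bob     | Discrete Math


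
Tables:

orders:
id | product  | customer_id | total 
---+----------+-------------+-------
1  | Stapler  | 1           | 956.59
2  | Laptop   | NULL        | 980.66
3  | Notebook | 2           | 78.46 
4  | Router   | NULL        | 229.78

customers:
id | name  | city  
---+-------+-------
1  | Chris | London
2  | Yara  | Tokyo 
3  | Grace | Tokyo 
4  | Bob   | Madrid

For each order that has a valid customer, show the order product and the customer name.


INNER JOIN keeps only orders rows whose customer_id matches an id in customers. Walk through each order:
  - order 1 (Stapler): customer_id=1 -> matches Chris
  - order 2 (Laptop): customer_id=NULL, no match -> dropped
  - order 3 (Notebook): customer_id=2 -> matches Yara
  - order 4 (Router): customer_id=NULL, no match -> dropped
So 2 of 4 rows are dropped.

SQL:
SELECT a.product, b.name AS customer
FROM orders a
INNER JOIN customers b ON a.customer_id = b.id

Result:
product  | customer
---------+---------
Stapler  | Chris   
Notebook | Yara    


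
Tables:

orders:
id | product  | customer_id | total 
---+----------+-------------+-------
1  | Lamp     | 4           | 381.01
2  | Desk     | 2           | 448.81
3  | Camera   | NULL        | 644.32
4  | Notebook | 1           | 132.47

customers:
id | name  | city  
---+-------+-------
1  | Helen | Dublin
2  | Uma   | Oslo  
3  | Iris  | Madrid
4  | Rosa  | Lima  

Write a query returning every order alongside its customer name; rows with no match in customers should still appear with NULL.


LEFT JOIN keeps every row from orders (the left table); where customer_id has no match in customers, the customer columns become NULL. Walk through each order:
  - order 1 (Lamp): customer_id=4 -> matches Rosa
  - order 2 (Desk): customer_id=2 -> matches Uma
  - order 3 (Camera): customer_id=NULL, no match -> kept with NULL
  - order 4 (Notebook): customer_id=1 -> matches Helen
All 4 rows appear; 1 has NULL customer.

SQL:
SELECT a.product, b.name AS customer
FROM orders a
LEFT JOIN customers b ON a.customer_id = b.id

Result:
product  | customer
---------+---------
Lamp     | Rosa    
Desk     | Uma     
Camera   | NULL    
Notebook | Helen   


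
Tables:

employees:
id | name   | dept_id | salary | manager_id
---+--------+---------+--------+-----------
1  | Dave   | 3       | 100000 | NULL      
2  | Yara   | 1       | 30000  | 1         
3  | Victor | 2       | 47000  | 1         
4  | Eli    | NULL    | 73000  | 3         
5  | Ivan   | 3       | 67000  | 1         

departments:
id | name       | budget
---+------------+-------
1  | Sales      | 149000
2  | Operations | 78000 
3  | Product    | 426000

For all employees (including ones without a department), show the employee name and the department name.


LEFT JOIN keeps every row from employees (the left table); where dept_id has no match in departments, the department columns become NULL. Walk through each employee:
  - employee 1 (Dave): dept_id=3 -> matches Product
  - employee 2 (Yara): dept_id=1 -> matches Sales
  - employee 3 (Victor): dept_id=2 -> matches Operations
  - employee 4 (Eli): dept_id=NULL, no match -> kept with NULL
  - employee 5 (Ivan): dept_id=3 -> matches Product
All 5 rows appear; 1 has NULL department.

SQL:
SELECT a.name, b.name AS department
FROM employees a
LEFT JOIN departments b ON a.dept_id = b.id

Result:
name   | department
-------+-----------
Dave   | Product   
Yara   | Sales     
Victor | Operations
Eli    | NULL      
Ivan   | Product   


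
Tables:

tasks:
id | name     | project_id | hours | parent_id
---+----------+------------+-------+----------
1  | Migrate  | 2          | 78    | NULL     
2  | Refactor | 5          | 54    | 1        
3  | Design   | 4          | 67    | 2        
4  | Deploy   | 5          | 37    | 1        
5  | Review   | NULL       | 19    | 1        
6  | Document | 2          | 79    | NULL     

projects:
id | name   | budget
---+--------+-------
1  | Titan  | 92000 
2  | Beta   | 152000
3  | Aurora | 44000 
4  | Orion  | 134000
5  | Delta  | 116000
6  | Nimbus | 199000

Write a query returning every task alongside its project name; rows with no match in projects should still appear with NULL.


LEFT JOIN keeps every row from tasks (the left table); where project_id has no match in projects, the project columns become NULL. Walk through each task:
  - task 1 (Migrate): project_id=2 -> matches Beta
  - task 2 (Refactor): project_id=5 -> matches Delta
  - task 3 (Design): project_id=4 -> matches Orion
  - task 4 (Deploy): project_id=5 -> matches Delta
  - task 5 (Review): project_id=NULL, no match -> kept with NULL
  - task 6 (Document): project_id=2 -> matches Beta
All 6 rows appear; 1 has NULL project.

SQL:
SELECT a.name, b.name AS project
FROM tasks a
LEFT JOIN projects b ON a.project_id = b.id

Result:
name     | project
---------+--------
Migrate  | Beta   
Refactor | Delta  
Design   | Orion  
Deploy   | Delta  
Review   | NULL   
Document | Beta   


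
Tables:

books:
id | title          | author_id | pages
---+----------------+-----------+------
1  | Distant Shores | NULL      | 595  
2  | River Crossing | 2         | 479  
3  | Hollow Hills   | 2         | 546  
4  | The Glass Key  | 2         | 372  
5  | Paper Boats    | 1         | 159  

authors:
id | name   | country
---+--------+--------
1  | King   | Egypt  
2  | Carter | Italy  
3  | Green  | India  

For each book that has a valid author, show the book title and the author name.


INNER JOIN keeps only books rows whose author_id matches an id in authors. Walk through each book:
  - book 1 (Distant Shores): author_id=NULL, no match -> dropped
  - book 2 (River Crossing): author_id=2 -> matches Carter
  - book 3 (Hollow Hills): author_id=2 -> matches Carter
  - book 4 (The Glass Key): author_id=2 -> matches Carter
  - book 5 (Paper Boats): author_id=1 -> matches King
So 1 of 5 rows is dropped.

SQL:
SELECT a.title, b.name AS author
FROM books a
INNER JOIN authors b ON a.author_id = b.id

Result:
title          | author
---------------+-------
River Crossing | Carter
Hollow Hills   | Carter
The Glass Key  | Carter
Paper Boats    | King  


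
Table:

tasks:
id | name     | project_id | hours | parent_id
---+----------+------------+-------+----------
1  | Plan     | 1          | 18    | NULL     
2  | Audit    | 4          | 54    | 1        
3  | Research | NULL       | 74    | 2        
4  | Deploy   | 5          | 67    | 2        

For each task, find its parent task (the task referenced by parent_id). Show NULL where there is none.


This is a self-join: tasks is joined to a second copy of itself, matching each row's parent_id to another row's id. Use LEFT JOIN so rows with parent_id=NULL are kept.
  - task 1 (Plan): parent_id=NULL -> NULL
  - task 2 (Audit): parent_id=1 -> Plan
  - task 3 (Research): parent_id=2 -> Audit
  - task 4 (Deploy): parent_id=2 -> Audit

SQL:
SELECT a.name AS item, b.name AS parent
FROM tasks a
LEFT JOIN tasks b ON a.parent_id = b.id

Result:
item     | parent
---------+-------
Plan     | NULL  
Audit    | Plan  
Research | Audit 
Deploy   | Audit 


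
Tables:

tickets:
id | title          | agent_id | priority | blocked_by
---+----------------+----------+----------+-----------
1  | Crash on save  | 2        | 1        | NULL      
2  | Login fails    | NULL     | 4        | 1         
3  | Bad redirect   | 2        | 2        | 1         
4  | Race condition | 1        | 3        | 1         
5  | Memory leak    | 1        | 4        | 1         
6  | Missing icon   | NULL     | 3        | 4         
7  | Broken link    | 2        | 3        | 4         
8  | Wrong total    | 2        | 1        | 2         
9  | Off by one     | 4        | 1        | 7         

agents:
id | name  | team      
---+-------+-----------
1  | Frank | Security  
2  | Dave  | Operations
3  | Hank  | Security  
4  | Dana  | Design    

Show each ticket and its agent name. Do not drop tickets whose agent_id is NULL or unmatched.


LEFT JOIN keeps every row from tickets (the left table); where agent_id has no match in agents, the agent columns become NULL. Walk through each ticket:
  - ticket 1 (Crash on save): agent_id=2 -> matches Dave
  - ticket 2 (Login fails): agent_id=NULL, no match -> kept with NULL
  - ticket 3 (Bad redirect): agent_id=2 -> matches Dave
  - ticket 4 (Race condition): agent_id=1 -> matches Frank
  - ticket 5 (Memory leak): agent_id=1 -> matches Frank
  - ticket 6 (Missing icon): agent_id=NULL, no match -> kept with NULL
  - ticket 7 (Broken link): agent_id=2 -> matches Dave
  - ticket 8 (Wrong total): agent_id=2 -> matches Dave
  - ticket 9 (Off by one): agent_id=4 -> matches Dana
All 9 rows appear; 2 have NULL agent.

SQL:
SELECT a.title, b.name AS agent
FROM tickets a
LEFT JOIN agents b ON a.agent_id = b.id

Result:
title          | agent
---------------+------
Crash on save  | Dave 
Login fails    | NULL 
Bad redirect   | Dave 
Race condition | Frank
Memory leak    | Frank
Missing icon   | NULL 
Broken link    | Dave 
Wrong total    | Dave 
Off by one     | Dana 


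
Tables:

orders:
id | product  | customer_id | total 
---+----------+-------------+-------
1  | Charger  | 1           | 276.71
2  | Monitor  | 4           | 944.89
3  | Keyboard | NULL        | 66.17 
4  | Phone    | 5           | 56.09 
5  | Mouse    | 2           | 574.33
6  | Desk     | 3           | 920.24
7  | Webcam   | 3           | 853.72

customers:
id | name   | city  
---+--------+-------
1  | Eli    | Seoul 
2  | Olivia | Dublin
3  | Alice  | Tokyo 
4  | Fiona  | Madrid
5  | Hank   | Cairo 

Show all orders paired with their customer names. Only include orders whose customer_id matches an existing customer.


INNER JOIN keeps only orders rows whose customer_id matches an id in customers. Walk through each order:
  - order 1 (Charger): customer_id=1 -> matches Eli
  - order 2 (Monitor): customer_id=4 -> matches Fiona
  - order 3 (Keyboard): customer_id=NULL, no match -> dropped
  - order 4 (Phone): customer_id=5 -> matches Hank
  - order 5 (Mouse): customer_id=2 -> matches Olivia
  - order 6 (Desk): customer_id=3 -> matches Alice
  - order 7 (Webcam): customer_id=3 -> matches Alice
So 1 of 7 rows is dropped.

SQL:
SELECT a.product, b.name AS customer
FROM orders a
INNER JOIN customers b ON a.customer_id = b.id

Result:
product | customer
--------+---------
Charger | Eli     
Monitor | Fiona   
Phone   | Hank    
Mouse   | Olivia  
Desk    | Alice   
Webcam  | Alice   


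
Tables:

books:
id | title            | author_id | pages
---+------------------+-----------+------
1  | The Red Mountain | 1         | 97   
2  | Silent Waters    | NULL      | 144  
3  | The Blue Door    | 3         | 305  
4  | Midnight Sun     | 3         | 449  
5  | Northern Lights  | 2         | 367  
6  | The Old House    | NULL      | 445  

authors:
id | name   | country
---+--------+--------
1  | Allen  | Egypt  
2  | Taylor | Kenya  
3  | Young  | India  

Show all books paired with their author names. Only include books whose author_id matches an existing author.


INNER JOIN keeps only books rows whose author_id matches an id in authors. Walk through each book:
  - book 1 (The Red Mountain): author_id=1 -> matches Allen
  - book 2 (Silent Waters): author_id=NULL, no match -> dropped
  - book 3 (The Blue Door): author_id=3 -> matches Young
  - book 4 (Midnight Sun): author_id=3 -> matches Young
  - book 5 (Northern Lights): author_id=2 -> matches Taylor
  - book 6 (The Old House): author_id=NULL, no match -> dropped
So 2 of 6 rows are dropped.

SQL:
SELECT a.title, b.name AS author
FROM books a
INNER JOIN authors b ON a.author_id = b.id

Result:
title            | author
-----------------+-------
The Red Mountain | Allen 
The Blue Door    | Young 
Midnight Sun     | Young 
Northern Lights  | Taylor


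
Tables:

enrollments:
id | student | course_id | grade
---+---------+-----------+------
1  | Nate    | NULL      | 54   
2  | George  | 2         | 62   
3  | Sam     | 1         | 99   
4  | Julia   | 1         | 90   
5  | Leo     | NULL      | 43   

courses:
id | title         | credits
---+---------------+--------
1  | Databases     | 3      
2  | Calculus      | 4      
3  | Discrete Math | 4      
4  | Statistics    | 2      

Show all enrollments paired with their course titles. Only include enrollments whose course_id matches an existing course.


INNER JOIN keeps only enrollments rows whose course_id matches an id in courses. Walk through each enrollment:
  - enrollment 1 (Nate): course_id=NULL, no match -> dropped
  - enrollment 2 (George): course_id=2 -> matches Calculus
  - enrollment 3 (Sam): course_id=1 -> matches Databases
  - enrollment 4 (Julia): course_id=1 -> matches Databases
  - enrollment 5 (Leo): course_id=NULL, no match -> dropped
So 2 of 5 rows are dropped.

SQL:
SELECT a.student, b.title AS course
FROM enrollments a
INNER JOIN courses b ON a.course_id = b.id

Result:
student | course   
--------+----------
George  | Calculus 
Sam     | Databases
Julia   | Databases


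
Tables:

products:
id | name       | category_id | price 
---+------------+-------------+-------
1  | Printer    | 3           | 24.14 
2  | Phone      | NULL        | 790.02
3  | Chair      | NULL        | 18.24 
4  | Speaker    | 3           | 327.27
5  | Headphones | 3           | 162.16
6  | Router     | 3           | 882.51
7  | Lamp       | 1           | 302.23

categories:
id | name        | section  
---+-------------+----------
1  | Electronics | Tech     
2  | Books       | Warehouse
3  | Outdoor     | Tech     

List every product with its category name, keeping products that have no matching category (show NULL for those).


LEFT JOIN keeps every row from products (the left table); where category_id has no match in categories, the category columns become NULL. Walk through each product:
  - product 1 (Printer): category_id=3 -> matches Outdoor
  - product 2 (Phone): category_id=NULL, no match -> kept with NULL
  - product 3 (Chair): category_id=NULL, no match -> kept with NULL
  - product 4 (Speaker): category_id=3 -> matches Outdoor
  - product 5 (Headphones): category_id=3 -> matches Outdoor
  - product 6 (Router): category_id=3 -> matches Outdoor
  - product 7 (Lamp): category_id=1 -> matches Electronics
All 7 rows appear; 2 have NULL category.

SQL:
SELECT a.name, b.name AS category
FROM products a
LEFT JOIN categories b ON a.category_id = b.id

Result:
name       | category   
-----------+------------
Printer    | Outdoor    
Phone      | NULL       
Chair      | NULL       
Speaker    | Outdoor    
Headphones | Outdoor    
Router     | Outdoor    
Lamp       | Electronics


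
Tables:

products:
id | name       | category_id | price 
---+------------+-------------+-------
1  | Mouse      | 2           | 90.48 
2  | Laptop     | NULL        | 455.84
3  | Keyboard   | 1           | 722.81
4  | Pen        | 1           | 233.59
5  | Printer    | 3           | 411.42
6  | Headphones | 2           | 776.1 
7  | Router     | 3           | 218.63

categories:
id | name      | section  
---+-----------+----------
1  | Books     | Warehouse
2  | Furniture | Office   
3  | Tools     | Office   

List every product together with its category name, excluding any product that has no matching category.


INNER JOIN keeps only products rows whose category_id matches an id in categories. Walk through each product:
  - product 1 (Mouse): category_id=2 -> matches Furniture
  - product 2 (Laptop): category_id=NULL, no match -> dropped
  - product 3 (Keyboard): category_id=1 -> matches Books
  - product 4 (Pen): category_id=1 -> matches Books
  - product 5 (Printer): category_id=3 -> matches Tools
  - product 6 (Headphones): category_id=2 -> matches Furniture
  - product 7 (Router): category_id=3 -> matches Tools
So 1 of 7 rows is dropped.

SQL:
SELECT a.name, b.name AS category
FROM products a
INNER JOIN categories b ON a.category_id = b.id

Result:
name       | category 
-----------+----------
Mouse      | Furniture
Keyboard   | Books    
Pen        | Books    
Printer    | Tools    
Headphones | Furniture
Router     | Tools    


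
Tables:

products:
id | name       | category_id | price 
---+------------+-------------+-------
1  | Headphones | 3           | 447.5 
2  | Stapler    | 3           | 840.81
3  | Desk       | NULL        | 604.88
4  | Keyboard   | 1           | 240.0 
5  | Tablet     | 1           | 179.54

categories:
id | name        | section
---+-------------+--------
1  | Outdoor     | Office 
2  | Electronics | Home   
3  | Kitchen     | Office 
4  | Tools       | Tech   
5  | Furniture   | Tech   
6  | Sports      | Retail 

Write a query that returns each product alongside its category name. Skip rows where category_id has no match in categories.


INNER JOIN keeps only products rows whose category_id matches an id in categories. Walk through each product:
  - product 1 (Headphones): category_id=3 -> matches Kitchen
  - product 2 (Stapler): category_id=3 -> matches Kitchen
  - product 3 (Desk): category_id=NULL, no match -> dropped
  - product 4 (Keyboard): category_id=1 -> matches Outdoor
  - product 5 (Tablet): category_id=1 -> matches Outdoor
So 1 of 5 rows is dropped.

SQL:
SELECT a.name, b.name AS category
FROM products a
INNER JOIN categories b ON a.category_id = b.id

Result:
name       | category
-----------+---------
Headphones | Kitchen 
Stapler    | Kitchen 
Keyboard   | Outdoor 
Tablet     | Outdoor 


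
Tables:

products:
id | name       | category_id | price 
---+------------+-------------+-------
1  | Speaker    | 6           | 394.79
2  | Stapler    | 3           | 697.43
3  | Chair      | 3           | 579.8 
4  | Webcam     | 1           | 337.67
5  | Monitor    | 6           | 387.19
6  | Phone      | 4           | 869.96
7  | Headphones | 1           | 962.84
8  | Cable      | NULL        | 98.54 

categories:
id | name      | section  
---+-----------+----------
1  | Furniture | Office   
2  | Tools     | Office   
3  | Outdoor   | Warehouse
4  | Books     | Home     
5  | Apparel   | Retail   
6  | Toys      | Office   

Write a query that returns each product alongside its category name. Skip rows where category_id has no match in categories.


INNER JOIN keeps only products rows whose category_id matches an id in categories. Walk through each product:
  - product 1 (Speaker): category_id=6 -> matches Toys
  - product 2 (Stapler): category_id=3 -> matches Outdoor
  - product 3 (Chair): category_id=3 -> matches Outdoor
  - product 4 (Webcam): category_id=1 -> matches Furniture
  - product 5 (Monitor): category_id=6 -> matches Toys
  - product 6 (Phone): category_id=4 -> matches Books
  - product 7 (Headphones): category_id=1 -> matches Furniture
  - product 8 (Cable): category_id=NULL, no match -> dropped
So 1 of 8 rows is dropped.

SQL:
SELECT a.name, b.name AS category
FROM products a
INNER JOIN categories b ON a.category_id = b.id

Result:
name       | category 
-----------+----------
Speaker    | Toys     
Stapler    | Outdoor  
Chair      | Outdoor  
Webcam     | Furniture
Monitor    | Toys     
Phone      | Books    
Headphones | Furniture


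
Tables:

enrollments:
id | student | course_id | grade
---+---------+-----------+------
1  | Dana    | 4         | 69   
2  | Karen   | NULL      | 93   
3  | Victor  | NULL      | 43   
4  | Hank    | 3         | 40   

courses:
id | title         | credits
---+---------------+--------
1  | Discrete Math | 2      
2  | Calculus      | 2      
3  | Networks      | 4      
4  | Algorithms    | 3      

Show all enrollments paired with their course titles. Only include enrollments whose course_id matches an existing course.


INNER JOIN keeps only enrollments rows whose course_id matches an id in courses. Walk through each enrollment:
  - enrollment 1 (Dana): course_id=4 -> matches Algorithms
  - enrollment 2 (Karen): course_id=NULL, no match -> dropped
  - enrollment 3 (Victor): course_id=NULL, no match -> dropped
  - enrollment 4 (Hank): course_id=3 -> matches Networks
So 2 of 4 rows are dropped.

SQL:
SELECT a.student, b.title AS course
FROM enrollments a
INNER JOIN courses b ON a.course_id = b.id

Result:
student | course    
--------+-----------
Dana    | Algorithms
Hank    | Networks  


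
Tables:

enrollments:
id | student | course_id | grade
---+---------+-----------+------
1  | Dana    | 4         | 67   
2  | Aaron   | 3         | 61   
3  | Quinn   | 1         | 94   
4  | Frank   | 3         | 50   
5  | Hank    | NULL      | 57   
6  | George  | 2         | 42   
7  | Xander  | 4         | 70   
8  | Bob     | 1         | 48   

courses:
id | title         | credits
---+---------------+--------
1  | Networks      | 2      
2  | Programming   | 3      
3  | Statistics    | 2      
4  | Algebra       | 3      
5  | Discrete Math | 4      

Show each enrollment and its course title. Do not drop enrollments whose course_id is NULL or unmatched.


LEFT JOIN keeps every row from enrollments (the left table); where course_id has no match in courses, the course columns become NULL. Walk through each enrollment:
  - enrollment 1 (Dana): course_id=4 -> matches Algebra
  - enrollment 2 (Aaron): course_id=3 -> matches Statistics
  - enrollment 3 (Quinn): course_id=1 -> matches Networks
  - enrollment 4 (Frank): course_id=3 -> matches Statistics
  - enrollment 5 (Hank): course_id=NULL, no match -> kept with NULL
  - enrollment 6 (George): course_id=2 -> matches Programming
  - enrollment 7 (Xander): course_id=4 -> matches Algebra
  - enrollment 8 (Bob): course_id=1 -> matches Networks
All 8 rows appear; 1 has NULL course.

SQL:
SELECT a.student, b.title AS course
FROM enrollments a
LEFT JOIN courses b ON a.course_id = b.id

Result:
student | course     
--------+------------
Dana    | Algebra    
Aaron   | Statistics 
Quinn   | Networks   
Frank   | Statistics 
Hank    | NULL       
George  | Programming
Xander  | Algebra    
Bob     | Networks   


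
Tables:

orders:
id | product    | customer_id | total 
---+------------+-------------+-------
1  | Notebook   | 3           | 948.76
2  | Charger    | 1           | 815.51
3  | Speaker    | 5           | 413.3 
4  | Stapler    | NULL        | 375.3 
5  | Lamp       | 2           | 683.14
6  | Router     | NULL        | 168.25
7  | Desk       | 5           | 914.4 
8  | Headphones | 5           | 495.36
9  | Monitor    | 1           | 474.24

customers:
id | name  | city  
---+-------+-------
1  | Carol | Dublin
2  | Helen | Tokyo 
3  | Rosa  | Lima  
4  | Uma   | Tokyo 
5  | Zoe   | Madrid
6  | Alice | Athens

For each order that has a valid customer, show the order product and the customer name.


INNER JOIN keeps only orders rows whose customer_id matches an id in customers. Walk through each order:
  - order 1 (Notebook): customer_id=3 -> matches Rosa
  - order 2 (Charger): customer_id=1 -> matches Carol
  - order 3 (Speaker): customer_id=5 -> matches Zoe
  - order 4 (Stapler): customer_id=NULL, no match -> dropped
  - order 5 (Lamp): customer_id=2 -> matches Helen
  - order 6 (Router): customer_id=NULL, no match -> dropped
  - order 7 (Desk): customer_id=5 -> matches Zoe
  - order 8 (Headphones): customer_id=5 -> matches Zoe
  - order 9 (Monitor): customer_id=1 -> matches Carol
So 2 of 9 rows are dropped.

SQL:
SELECT a.product, b.name AS customer
FROM orders a
INNER JOIN customers b ON a.customer_id = b.id

Result:
product    | customer
-----------+---------
Notebook   | Rosa    
Charger    | Carol   
Speaker    | Zoe     
Lamp       | Helen   
Desk       | Zoe     
Headphones | Zoe     
Monitor    | Carol   


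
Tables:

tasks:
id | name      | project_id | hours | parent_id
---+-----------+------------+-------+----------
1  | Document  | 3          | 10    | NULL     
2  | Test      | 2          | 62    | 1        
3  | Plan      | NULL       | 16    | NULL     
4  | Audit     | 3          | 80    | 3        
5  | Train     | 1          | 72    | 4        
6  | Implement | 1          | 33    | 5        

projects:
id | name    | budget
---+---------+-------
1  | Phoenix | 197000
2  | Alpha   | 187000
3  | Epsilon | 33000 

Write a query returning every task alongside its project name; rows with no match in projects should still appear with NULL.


LEFT JOIN keeps every row from tasks (the left table); where project_id has no match in projects, the project columns become NULL. Walk through each task:
  - task 1 (Document): project_id=3 -> matches Epsilon
  - task 2 (Test): project_id=2 -> matches Alpha
  - task 3 (Plan): project_id=NULL, no match -> kept with NULL
  - task 4 (Audit): project_id=3 -> matches Epsilon
  - task 5 (Train): project_id=1 -> matches Phoenix
  - task 6 (Implement): project_id=1 -> matches Phoenix
All 6 rows appear; 1 has NULL project.

SQL:
SELECT a.name, b.name AS project
FROM tasks a
LEFT JOIN projects b ON a.project_id = b.id

Result:
name      | project
----------+--------
Document  | Epsilon
Test      | Alpha  
Plan      | NULL   
Audit     | Epsilon
Train     | Phoenix
Implement | Phoenix


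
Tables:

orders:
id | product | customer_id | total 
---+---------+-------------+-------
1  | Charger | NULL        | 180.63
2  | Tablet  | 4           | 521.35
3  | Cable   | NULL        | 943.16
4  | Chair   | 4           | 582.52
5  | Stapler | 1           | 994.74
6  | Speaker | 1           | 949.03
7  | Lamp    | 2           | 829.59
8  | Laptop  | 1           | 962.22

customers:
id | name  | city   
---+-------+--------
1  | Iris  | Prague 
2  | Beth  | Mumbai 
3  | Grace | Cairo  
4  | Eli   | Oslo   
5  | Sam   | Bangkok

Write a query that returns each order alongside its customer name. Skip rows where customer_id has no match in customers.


INNER JOIN keeps only orders rows whose customer_id matches an id in customers. Walk through each order:
  - order 1 (Charger): customer_id=NULL, no match -> dropped
  - order 2 (Tablet): customer_id=4 -> matches Eli
  - order 3 (Cable): customer_id=NULL, no match -> dropped
  - order 4 (Chair): customer_id=4 -> matches Eli
  - order 5 (Stapler): customer_id=1 -> matches Iris
  - order 6 (Speaker): customer_id=1 -> matches Iris
  - order 7 (Lamp): customer_id=2 -> matches Beth
  - order 8 (Laptop): customer_id=1 -> matches Iris
So 2 of 8 rows are dropped.

SQL:
SELECT a.product, b.name AS customer
FROM orders a
INNER JOIN customers b ON a.customer_id = b.id

Result:
product | customer
--------+---------
Tablet  | Eli     
Chair   | Eli     
Stapler | Iris    
Speaker | Iris    
Lamp    | Beth    
Laptop  | Iris    


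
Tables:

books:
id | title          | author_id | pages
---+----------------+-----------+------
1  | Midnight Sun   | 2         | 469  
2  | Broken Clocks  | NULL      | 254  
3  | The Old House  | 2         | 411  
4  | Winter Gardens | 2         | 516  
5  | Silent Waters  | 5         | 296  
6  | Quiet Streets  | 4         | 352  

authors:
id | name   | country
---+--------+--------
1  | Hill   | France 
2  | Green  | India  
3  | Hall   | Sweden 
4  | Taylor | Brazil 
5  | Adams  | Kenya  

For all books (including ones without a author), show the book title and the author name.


LEFT JOIN keeps every row from books (the left table); where author_id has no match in authors, the author columns become NULL. Walk through each book:
  - book 1 (Midnight Sun): author_id=2 -> matches Green
  - book 2 (Broken Clocks): author_id=NULL, no match -> kept with NULL
  - book 3 (The Old House): author_id=2 -> matches Green
  - book 4 (Winter Gardens): author_id=2 -> matches Green
  - book 5 (Silent Waters): author_id=5 -> matches Adams
  - book 6 (Quiet Streets): author_id=4 -> matches Taylor
All 6 rows appear; 1 has NULL author.

SQL:
SELECT a.title, b.name AS author
FROM books a
LEFT JOIN authors b ON a.author_id = b.id

Result:
title          | author
---------------+-------
Midnight Sun   | Green 
Broken Clocks  | NULL  
The Old House  | Green 
Winter Gardens | Green 
Silent Waters  | Adams 
Quiet Streets  | Taylor


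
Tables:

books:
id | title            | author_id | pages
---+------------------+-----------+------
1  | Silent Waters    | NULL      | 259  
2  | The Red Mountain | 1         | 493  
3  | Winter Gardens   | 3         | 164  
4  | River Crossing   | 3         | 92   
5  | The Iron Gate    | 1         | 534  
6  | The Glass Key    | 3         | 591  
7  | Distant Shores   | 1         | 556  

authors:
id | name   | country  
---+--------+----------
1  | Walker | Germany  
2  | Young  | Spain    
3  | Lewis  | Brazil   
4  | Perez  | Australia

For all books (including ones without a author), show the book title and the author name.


LEFT JOIN keeps every row from books (the left table); where author_id has no match in authors, the author columns become NULL. Walk through each book:
  - book 1 (Silent Waters): author_id=NULL, no match -> kept with NULL
  - book 2 (The Red Mountain): author_id=1 -> matches Walker
  - book 3 (Winter Gardens): author_id=3 -> matches Lewis
  - book 4 (River Crossing): author_id=3 -> matches Lewis
  - book 5 (The Iron Gate): author_id=1 -> matches Walker
  - book 6 (The Glass Key): author_id=3 -> matches Lewis
  - book 7 (Distant Shores): author_id=1 -> matches Walker
All 7 rows appear; 1 has NULL author.

SQL:
SELECT a.title, b.name AS author
FROM books a
LEFT JOIN authors b ON a.author_id = b.id

Result:
title            | author
-----------------+-------
Silent Waters    | NULL  
The Red Mountain | Walker
Winter Gardens   | Lewis 
River Crossing   | Lewis 
The Iron Gate    | Walker
The Glass Key    | Lewis 
Distant Shores   | Walker


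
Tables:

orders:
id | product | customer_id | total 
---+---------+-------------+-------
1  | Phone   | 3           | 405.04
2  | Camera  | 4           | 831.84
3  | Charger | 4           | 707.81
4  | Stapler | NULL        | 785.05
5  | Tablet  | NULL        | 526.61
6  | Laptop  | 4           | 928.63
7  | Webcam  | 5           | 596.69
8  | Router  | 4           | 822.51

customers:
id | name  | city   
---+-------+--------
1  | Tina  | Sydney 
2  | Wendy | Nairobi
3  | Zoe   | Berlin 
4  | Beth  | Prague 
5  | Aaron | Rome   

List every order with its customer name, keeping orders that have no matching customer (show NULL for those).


LEFT JOIN keeps every row from orders (the left table); where customer_id has no match in customers, the customer columns become NULL. Walk through each order:
  - order 1 (Phone): customer_id=3 -> matches Zoe
  - order 2 (Camera): customer_id=4 -> matches Beth
  - order 3 (Charger): customer_id=4 -> matches Beth
  - order 4 (Stapler): customer_id=NULL, no match -> kept with NULL
  - order 5 (Tablet): customer_id=NULL, no match -> kept with NULL
  - order 6 (Laptop): customer_id=4 -> matches Beth
  - order 7 (Webcam): customer_id=5 -> matches Aaron
  - order 8 (Router): customer_id=4 -> matches Beth
All 8 rows appear; 2 have NULL customer.

SQL:
SELECT a.product, b.name AS customer
FROM orders a
LEFT JOIN customers b ON a.customer_id = b.id

Result:
product | customer
--------+---------
Phone   | Zoe     
Camera  | Beth    
Charger | Beth    
Stapler | NULL    
Tablet  | NULL    
Laptop  | Beth    
Webcam  | Aaron   
Router  | Beth    


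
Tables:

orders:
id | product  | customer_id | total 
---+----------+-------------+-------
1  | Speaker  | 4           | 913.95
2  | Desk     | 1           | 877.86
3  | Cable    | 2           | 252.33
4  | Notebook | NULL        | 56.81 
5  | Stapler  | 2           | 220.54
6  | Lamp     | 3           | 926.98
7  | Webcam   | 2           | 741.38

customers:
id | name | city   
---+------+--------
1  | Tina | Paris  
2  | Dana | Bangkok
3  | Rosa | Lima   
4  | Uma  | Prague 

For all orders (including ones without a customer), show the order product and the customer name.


LEFT JOIN keeps every row from orders (the left table); where customer_id has no match in customers, the customer columns become NULL. Walk through each order:
  - order 1 (Speaker): customer_id=4 -> matches Uma
  - order 2 (Desk): customer_id=1 -> matches Tina
  - order 3 (Cable): customer_id=2 -> matches Dana
  - order 4 (Notebook): customer_id=NULL, no match -> kept with NULL
  - order 5 (Stapler): customer_id=2 -> matches Dana
  - order 6 (Lamp): customer_id=3 -> matches Rosa
  - order 7 (Webcam): customer_id=2 -> matches Dana
All 7 rows appear; 1 has NULL customer.

SQL:
SELECT a.product, b.name AS customer
FROM orders a
LEFT JOIN customers b ON a.customer_id = b.id

Result:
product  | customer
---------+---------
Speaker  | Uma     
Desk     | Tina    
Cable    | Dana    
Notebook | NULL    
Stapler  | Dana    
Lamp     | Rosa    
Webcam   | Dana    


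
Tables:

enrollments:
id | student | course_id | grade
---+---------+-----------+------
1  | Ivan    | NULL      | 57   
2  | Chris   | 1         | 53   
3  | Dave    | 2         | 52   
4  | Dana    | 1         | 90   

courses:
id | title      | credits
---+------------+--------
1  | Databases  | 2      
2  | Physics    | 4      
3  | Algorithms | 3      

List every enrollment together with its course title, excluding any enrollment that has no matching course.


INNER JOIN keeps only enrollments rows whose course_id matches an id in courses. Walk through each enrollment:
  - enrollment 1 (Ivan): course_id=NULL, no match -> dropped
  - enrollment 2 (Chris): course_id=1 -> matches Databases
  - enrollment 3 (Dave): course_id=2 -> matches Physics
  - enrollment 4 (Dana): course_id=1 -> matches Databases
So 1 of 4 rows is dropped.

SQL:
SELECT a.student, b.title AS course
FROM enrollments a
INNER JOIN courses b ON a.course_id = b.id

Result:
student | course   
--------+----------
Chris   | Databases
Dave    | Physics  
Dana    | Databases


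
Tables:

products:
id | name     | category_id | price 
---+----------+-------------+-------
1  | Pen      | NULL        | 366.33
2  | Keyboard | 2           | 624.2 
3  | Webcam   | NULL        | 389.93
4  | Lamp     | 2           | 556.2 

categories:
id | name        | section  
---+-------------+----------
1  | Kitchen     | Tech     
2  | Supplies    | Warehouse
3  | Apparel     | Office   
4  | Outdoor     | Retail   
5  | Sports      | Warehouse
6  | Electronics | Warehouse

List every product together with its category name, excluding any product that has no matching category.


INNER JOIN keeps only products rows whose category_id matches an id in categories. Walk through each product:
  - product 1 (Pen): category_id=NULL, no match -> dropped
  - product 2 (Keyboard): category_id=2 -> matches Supplies
  - product 3 (Webcam): category_id=NULL, no match -> dropped
  - product 4 (Lamp): category_id=2 -> matches Supplies
So 2 of 4 rows are dropped.

SQL:
SELECT a.name, b.name AS category
FROM products a
INNER JOIN categories b ON a.category_id = b.id

Result:
name     | category
---------+---------
Keyboard | Supplies
Lamp     | Supplies


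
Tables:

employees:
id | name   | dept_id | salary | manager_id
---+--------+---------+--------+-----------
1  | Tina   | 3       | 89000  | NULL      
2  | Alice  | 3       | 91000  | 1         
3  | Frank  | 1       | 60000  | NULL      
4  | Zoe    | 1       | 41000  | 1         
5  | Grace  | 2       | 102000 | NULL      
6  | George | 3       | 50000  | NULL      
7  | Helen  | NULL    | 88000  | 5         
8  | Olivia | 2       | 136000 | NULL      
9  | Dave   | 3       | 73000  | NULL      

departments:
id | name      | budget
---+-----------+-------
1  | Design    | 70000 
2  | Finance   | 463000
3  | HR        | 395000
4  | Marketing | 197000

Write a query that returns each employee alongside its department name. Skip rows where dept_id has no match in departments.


INNER JOIN keeps only employees rows whose dept_id matches an id in departments. Walk through each employee:
  - employee 1 (Tina): dept_id=3 -> matches HR
  - employee 2 (Alice): dept_id=3 -> matches HR
  - employee 3 (Frank): dept_id=1 -> matches Design
  - employee 4 (Zoe): dept_id=1 -> matches Design
  - employee 5 (Grace): dept_id=2 -> matches Finance
  - employee 6 (George): dept_id=3 -> matches HR
  - employee 7 (Helen): dept_id=NULL, no match -> dropped
  - employee 8 (Olivia): dept_id=2 -> matches Finance
  - employee 9 (Dave): dept_id=3 -> matches HR
So 1 of 9 rows is dropped.

SQL:
SELECT a.name, b.name AS department
FROM employees a
INNER JOIN departments b ON a.dept_id = b.id

Result:
name   | department
-------+-----------
Tina   | HR        
Alice  | HR        
Frank  | Design    
Zoe    | Design    
Grace  | Finance   
George | HR        
Olivia | Finance   
Dave   | HR        
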